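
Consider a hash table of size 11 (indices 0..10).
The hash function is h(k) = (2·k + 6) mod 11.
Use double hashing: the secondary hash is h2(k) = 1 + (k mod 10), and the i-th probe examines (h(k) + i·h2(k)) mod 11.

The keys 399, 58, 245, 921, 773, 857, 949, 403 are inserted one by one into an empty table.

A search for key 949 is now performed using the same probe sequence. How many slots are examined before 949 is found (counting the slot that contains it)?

4

Insert 399: h=1, slot 1 empty -> index 1.
Insert 58: h=1, h2=9, slot 1 occupied -> index 10.
Insert 245: h=1, h2=6, slot 1 occupied -> index 7.
Insert 921: h=0, slot 0 empty -> index 0.
Insert 773: h=1, h2=4, slot 1 occupied -> index 5.
Insert 857: h=4, slot 4 empty -> index 4.
Insert 949: h=1, h2=10, slots 1,0,10 occupied -> index 9.
Insert 403: h=9, h2=4, slot 9 occupied -> index 2.
Table: [921, 399, 403, ∅, 857, 773, ∅, 245, ∅, 949, 58]
Lookup 949: h=1, h2=10, probe 1,0,10,9 → found at 9.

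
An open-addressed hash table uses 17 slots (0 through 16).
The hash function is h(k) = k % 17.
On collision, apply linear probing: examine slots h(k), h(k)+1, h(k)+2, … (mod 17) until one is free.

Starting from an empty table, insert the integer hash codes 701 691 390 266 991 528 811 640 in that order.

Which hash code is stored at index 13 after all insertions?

811

701: h=4 → slot 4
691: h=11 → slot 11
390: h=16 → slot 16
266: h=11, probe 11,12 → slot 12
991: h=5 → slot 5
528: h=1 → slot 1
811: h=12, probe 12,13 → slot 13
640: h=11, probe 11,12,13,14 → slot 14
Table: [∅, 528, ∅, ∅, 701, 991, ∅, ∅, ∅, ∅, ∅, 691, 266, 811, 640, ∅, 390]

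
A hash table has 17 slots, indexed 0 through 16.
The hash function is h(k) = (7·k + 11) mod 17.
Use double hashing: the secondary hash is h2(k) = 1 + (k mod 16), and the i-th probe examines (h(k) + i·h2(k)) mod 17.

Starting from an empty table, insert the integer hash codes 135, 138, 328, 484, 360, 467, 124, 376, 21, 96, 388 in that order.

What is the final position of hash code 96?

6

135 hashes to 4; slot 4 is free -> place at 4.
138 hashes to 8; slot 8 is free -> place at 8.
328 hashes to 12; slot 12 is free -> place at 12.
484 hashes to 16; slot 16 is free -> place at 16.
360 hashes to 15; slot 15 is free -> place at 15.
467 hashes to 16, h2=4; 16 taken -> place at 3.
124 hashes to 12, h2=13; 12,8,4 taken -> place at 0.
376 hashes to 8, h2=9; 8,0 taken -> place at 9.
21 hashes to 5; slot 5 is free -> place at 5.
96 hashes to 3, h2=1; 3,4,5 taken -> place at 6.
388 hashes to 7; slot 7 is free -> place at 7.
Table: [124, —, —, 467, 135, 21, 96, 388, 138, 376, —, —, 328, —, —, 360, 484]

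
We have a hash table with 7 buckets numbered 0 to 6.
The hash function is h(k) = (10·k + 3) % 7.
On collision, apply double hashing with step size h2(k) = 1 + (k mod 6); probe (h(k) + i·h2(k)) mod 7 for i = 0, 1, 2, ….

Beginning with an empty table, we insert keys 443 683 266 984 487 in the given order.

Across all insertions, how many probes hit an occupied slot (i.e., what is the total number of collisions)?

5

443 hashes to 2; slot 2 is free => place at 2.
683 hashes to 1; slot 1 is free => place at 1.
266 hashes to 3; slot 3 is free => place at 3.
984 hashes to 1, h2=1; 1,2,3 taken => place at 4.
487 hashes to 1, h2=2; 1,3 taken => place at 5.
Table: [_, 683, 443, 266, 984, 487, _]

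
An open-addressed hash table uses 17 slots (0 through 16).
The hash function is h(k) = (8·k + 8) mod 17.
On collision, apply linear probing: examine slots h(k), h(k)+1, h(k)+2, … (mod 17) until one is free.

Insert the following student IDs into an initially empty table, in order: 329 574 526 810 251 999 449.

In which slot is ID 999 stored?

329: h=5 -> slot 5
574: h=10 -> slot 10
526: h=0 -> slot 0
810: h=11 -> slot 11
251: h=10, probe 10,11,12 -> slot 12
999: h=10, probe 10,11,12,13 -> slot 13
449: h=13, probe 13,14 -> slot 14
Table: [526, —, —, —, —, 329, —, —, —, —, 574, 810, 251, 999, 449, —, —]

13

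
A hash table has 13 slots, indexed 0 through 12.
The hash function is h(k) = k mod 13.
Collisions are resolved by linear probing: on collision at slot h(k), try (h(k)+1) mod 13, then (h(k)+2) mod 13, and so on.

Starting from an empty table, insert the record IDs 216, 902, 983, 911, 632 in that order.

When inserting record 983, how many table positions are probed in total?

216 hashes to 8; slot 8 is free → place at 8.
902 hashes to 5; slot 5 is free → place at 5.
983 hashes to 8; 8 taken → place at 9.
911 hashes to 1; slot 1 is free → place at 1.
632 hashes to 8; 8,9 taken → place at 10.
Table: [., 911, ., ., ., 902, ., ., 216, 983, 632, ., .]

2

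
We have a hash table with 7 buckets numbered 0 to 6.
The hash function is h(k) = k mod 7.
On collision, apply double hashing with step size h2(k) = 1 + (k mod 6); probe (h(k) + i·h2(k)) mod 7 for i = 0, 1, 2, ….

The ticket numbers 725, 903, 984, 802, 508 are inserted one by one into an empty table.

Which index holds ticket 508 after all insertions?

725 hashes to 4; slot 4 is free → place at 4.
903 hashes to 0; slot 0 is free → place at 0.
984 hashes to 4, h2=1; 4 taken → place at 5.
802 hashes to 4, h2=5; 4 taken → place at 2.
508 hashes to 4, h2=5; 4,2,0,5 taken → place at 3.
Table: [903, ∅, 802, 508, 725, 984, ∅]

3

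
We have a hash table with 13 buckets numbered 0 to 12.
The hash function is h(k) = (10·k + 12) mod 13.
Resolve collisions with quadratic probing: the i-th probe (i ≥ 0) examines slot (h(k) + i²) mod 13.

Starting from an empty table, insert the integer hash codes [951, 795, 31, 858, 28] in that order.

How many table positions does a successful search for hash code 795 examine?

2

Insert 951: h=6, slot 6 empty → index 6.
Insert 795: h=6, slot 6 occupied → index 7.
Insert 31: h=10, slot 10 empty → index 10.
Insert 858: h=12, slot 12 empty → index 12.
Insert 28: h=6, slots 6,7,10 occupied → index 2.
Table: [—, —, 28, —, —, —, 951, 795, —, —, 31, —, 858]
Lookup 795: h=6, probe 6,7 → found at 7.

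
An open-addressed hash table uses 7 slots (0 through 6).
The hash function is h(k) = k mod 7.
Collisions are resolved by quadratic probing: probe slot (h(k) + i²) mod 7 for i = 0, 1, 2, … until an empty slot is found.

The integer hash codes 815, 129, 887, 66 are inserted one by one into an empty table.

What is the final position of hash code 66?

0

Insert 815: h=3, slot 3 empty -> index 3.
Insert 129: h=3, slot 3 occupied -> index 4.
Insert 887: h=5, slot 5 empty -> index 5.
Insert 66: h=3, slots 3,4 occupied -> index 0.
Table: [66, -, -, 815, 129, 887, -]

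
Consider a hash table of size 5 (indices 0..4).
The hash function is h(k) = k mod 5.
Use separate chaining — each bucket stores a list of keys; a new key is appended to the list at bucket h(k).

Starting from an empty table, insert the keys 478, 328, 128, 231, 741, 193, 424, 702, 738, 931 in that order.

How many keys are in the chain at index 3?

5

Insert 478: h=3, bucket 3 empty → new chain.
Insert 328: h=3, bucket 3 nonempty → append to chain.
Insert 128: h=3, bucket 3 nonempty → append to chain.
Insert 231: h=1, bucket 1 empty → new chain.
Insert 741: h=1, bucket 1 nonempty → append to chain.
Insert 193: h=3, bucket 3 nonempty → append to chain.
Insert 424: h=4, bucket 4 empty → new chain.
Insert 702: h=2, bucket 2 empty → new chain.
Insert 738: h=3, bucket 3 nonempty → append to chain.
Insert 931: h=1, bucket 1 nonempty → append to chain.
Final buckets:
0: -
1: 231 -> 741 -> 931
2: 702
3: 478 -> 328 -> 128 -> 193 -> 738
4: 424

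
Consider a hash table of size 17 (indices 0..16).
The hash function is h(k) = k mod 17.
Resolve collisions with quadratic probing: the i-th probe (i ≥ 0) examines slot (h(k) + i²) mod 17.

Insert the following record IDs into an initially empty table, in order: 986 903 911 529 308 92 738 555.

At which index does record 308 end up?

6

986: h=0 → slot 0
903: h=2 → slot 2
911: h=10 → slot 10
529: h=2, probe 2,3 → slot 3
308: h=2, probe 2,3,6 → slot 6
92: h=7 → slot 7
738: h=7, probe 7,8 → slot 8
555: h=11 → slot 11
Table: [986, _, 903, 529, _, _, 308, 92, 738, _, 911, 555, _, _, _, _, _]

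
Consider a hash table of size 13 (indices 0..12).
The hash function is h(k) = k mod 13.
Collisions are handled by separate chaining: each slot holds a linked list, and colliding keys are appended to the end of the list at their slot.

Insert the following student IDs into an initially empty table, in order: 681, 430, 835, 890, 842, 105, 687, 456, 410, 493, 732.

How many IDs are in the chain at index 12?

681 → bucket 5
430 → bucket 1
835 → bucket 3
890 → bucket 6
842 → bucket 10
105 → bucket 1 (collision)
687 → bucket 11
456 → bucket 1 (collision)
410 → bucket 7
493 → bucket 12
732 → bucket 4
Final buckets:
0: -
1: 430 -> 105 -> 456
2: -
3: 835
4: 732
5: 681
6: 890
7: 410
8: -
9: -
10: 842
11: 687
12: 493

1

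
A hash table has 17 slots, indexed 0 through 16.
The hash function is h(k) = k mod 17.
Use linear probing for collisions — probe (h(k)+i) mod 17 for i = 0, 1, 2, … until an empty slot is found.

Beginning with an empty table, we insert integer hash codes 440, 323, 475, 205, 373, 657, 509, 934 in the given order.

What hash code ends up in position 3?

440 hashes to 15; slot 15 is free -> place at 15.
323 hashes to 0; slot 0 is free -> place at 0.
475 hashes to 16; slot 16 is free -> place at 16.
205 hashes to 1; slot 1 is free -> place at 1.
373 hashes to 16; 16,0,1 taken -> place at 2.
657 hashes to 11; slot 11 is free -> place at 11.
509 hashes to 16; 16,0,1,2 taken -> place at 3.
934 hashes to 16; 16,0,1,2,3 taken -> place at 4.
Table: [323, 205, 373, 509, 934, _, _, _, _, _, _, 657, _, _, _, 440, 475]

509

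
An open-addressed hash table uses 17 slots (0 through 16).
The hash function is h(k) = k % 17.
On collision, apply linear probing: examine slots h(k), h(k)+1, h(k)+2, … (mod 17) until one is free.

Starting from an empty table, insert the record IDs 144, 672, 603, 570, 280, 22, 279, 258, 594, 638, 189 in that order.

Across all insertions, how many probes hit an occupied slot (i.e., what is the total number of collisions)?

144 hashes to 8; slot 8 is free → place at 8.
672 hashes to 9; slot 9 is free → place at 9.
603 hashes to 8; 8,9 taken → place at 10.
570 hashes to 9; 9,10 taken → place at 11.
280 hashes to 8; 8,9,10,11 taken → place at 12.
22 hashes to 5; slot 5 is free → place at 5.
279 hashes to 7; slot 7 is free → place at 7.
258 hashes to 3; slot 3 is free → place at 3.
594 hashes to 16; slot 16 is free → place at 16.
638 hashes to 9; 9,10,11,12 taken → place at 13.
189 hashes to 2; slot 2 is free → place at 2.
Table: [-, -, 189, 258, -, 22, -, 279, 144, 672, 603, 570, 280, 638, -, -, 594]

12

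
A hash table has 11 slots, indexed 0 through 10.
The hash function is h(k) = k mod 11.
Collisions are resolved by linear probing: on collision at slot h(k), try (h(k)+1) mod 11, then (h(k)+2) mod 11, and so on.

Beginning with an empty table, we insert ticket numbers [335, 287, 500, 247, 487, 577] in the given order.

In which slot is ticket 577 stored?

335: h=5 -> slot 5
287: h=1 -> slot 1
500: h=5, probe 5,6 -> slot 6
247: h=5, probe 5,6,7 -> slot 7
487: h=3 -> slot 3
577: h=5, probe 5,6,7,8 -> slot 8
Table: [_, 287, _, 487, _, 335, 500, 247, 577, _, _]

8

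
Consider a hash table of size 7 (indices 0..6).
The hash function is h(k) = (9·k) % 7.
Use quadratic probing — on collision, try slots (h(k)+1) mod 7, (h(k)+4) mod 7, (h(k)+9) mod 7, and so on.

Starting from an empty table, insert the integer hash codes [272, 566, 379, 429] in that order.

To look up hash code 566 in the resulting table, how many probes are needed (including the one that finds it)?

272 hashes to 5; slot 5 is free => place at 5.
566 hashes to 5; 5 taken => place at 6.
379 hashes to 2; slot 2 is free => place at 2.
429 hashes to 4; slot 4 is free => place at 4.
Table: [-, -, 379, -, 429, 272, 566]
Lookup 566: h=5, probe 5,6 → found at 6.

2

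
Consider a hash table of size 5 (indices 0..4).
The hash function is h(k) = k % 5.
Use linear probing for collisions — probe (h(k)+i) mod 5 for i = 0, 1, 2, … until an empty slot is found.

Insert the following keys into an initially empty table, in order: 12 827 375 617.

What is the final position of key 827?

3

12: h=2 => slot 2
827: h=2, probe 2,3 => slot 3
375: h=0 => slot 0
617: h=2, probe 2,3,4 => slot 4
Table: [375, —, 12, 827, 617]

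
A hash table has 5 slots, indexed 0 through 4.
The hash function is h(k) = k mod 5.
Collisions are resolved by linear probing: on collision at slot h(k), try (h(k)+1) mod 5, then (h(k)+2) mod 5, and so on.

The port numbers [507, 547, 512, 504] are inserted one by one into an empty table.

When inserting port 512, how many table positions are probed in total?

3

507: h=2 → slot 2
547: h=2, probe 2,3 → slot 3
512: h=2, probe 2,3,4 → slot 4
504: h=4, probe 4,0 → slot 0
Table: [504, ∅, 507, 547, 512]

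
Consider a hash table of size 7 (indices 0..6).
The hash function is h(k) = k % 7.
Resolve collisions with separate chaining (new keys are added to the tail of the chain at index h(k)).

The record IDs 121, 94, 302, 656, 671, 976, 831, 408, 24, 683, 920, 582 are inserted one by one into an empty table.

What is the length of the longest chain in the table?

121 → bucket 2
94 → bucket 3
302 → bucket 1
656 → bucket 5
671 → bucket 6
976 → bucket 3 (collision)
831 → bucket 5 (collision)
408 → bucket 2 (collision)
24 → bucket 3 (collision)
683 → bucket 4
920 → bucket 3 (collision)
582 → bucket 1 (collision)
Final buckets:
0: ∅
1: 302 -> 582
2: 121 -> 408
3: 94 -> 976 -> 24 -> 920
4: 683
5: 656 -> 831
6: 671

4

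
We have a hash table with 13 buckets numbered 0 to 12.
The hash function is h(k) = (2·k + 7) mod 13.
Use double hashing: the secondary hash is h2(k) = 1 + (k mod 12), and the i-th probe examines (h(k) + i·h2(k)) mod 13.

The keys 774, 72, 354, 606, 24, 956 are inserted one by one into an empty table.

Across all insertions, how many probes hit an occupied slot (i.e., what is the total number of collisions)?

774 hashes to 8; slot 8 is free -> place at 8.
72 hashes to 8, h2=1; 8 taken -> place at 9.
354 hashes to 0; slot 0 is free -> place at 0.
606 hashes to 10; slot 10 is free -> place at 10.
24 hashes to 3; slot 3 is free -> place at 3.
956 hashes to 8, h2=9; 8 taken -> place at 4.
Table: [354, ∅, ∅, 24, 956, ∅, ∅, ∅, 774, 72, 606, ∅, ∅]

2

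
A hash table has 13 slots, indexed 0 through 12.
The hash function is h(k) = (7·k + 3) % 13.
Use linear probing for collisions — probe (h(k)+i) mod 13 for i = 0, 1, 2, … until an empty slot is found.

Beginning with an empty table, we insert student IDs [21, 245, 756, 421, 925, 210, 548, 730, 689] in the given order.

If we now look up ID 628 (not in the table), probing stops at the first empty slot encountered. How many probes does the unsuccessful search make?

Insert 21: h=7, slot 7 empty → index 7.
Insert 245: h=2, slot 2 empty → index 2.
Insert 756: h=4, slot 4 empty → index 4.
Insert 421: h=12, slot 12 empty → index 12.
Insert 925: h=4, slot 4 occupied → index 5.
Insert 210: h=4, slots 4,5 occupied → index 6.
Insert 548: h=4, slots 4,5,6,7 occupied → index 8.
Insert 730: h=4, slots 4,5,6,7,8 occupied → index 9.
Insert 689: h=3, slot 3 empty → index 3.
Table: [—, —, 245, 689, 756, 925, 210, 21, 548, 730, —, —, 421]
Lookup 628: h=5, probe 5,6,7,8,9,10 → slot 10 empty, not found.

6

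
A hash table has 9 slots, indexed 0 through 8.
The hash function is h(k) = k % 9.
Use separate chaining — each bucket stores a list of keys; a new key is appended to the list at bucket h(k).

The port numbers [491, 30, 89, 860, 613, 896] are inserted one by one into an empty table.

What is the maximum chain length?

3

Insert 491: h=5, bucket 5 empty -> new chain.
Insert 30: h=3, bucket 3 empty -> new chain.
Insert 89: h=8, bucket 8 empty -> new chain.
Insert 860: h=5, bucket 5 nonempty -> append to chain.
Insert 613: h=1, bucket 1 empty -> new chain.
Insert 896: h=5, bucket 5 nonempty -> append to chain.
Final buckets:
0: -
1: 613
2: -
3: 30
4: -
5: 491 -> 860 -> 896
6: -
7: -
8: 89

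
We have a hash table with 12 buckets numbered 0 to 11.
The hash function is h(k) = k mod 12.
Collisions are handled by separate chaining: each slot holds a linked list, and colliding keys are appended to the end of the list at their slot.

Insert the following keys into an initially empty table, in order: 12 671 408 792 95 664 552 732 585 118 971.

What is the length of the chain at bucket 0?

5

Insert 12: h=0, bucket 0 empty -> new chain.
Insert 671: h=11, bucket 11 empty -> new chain.
Insert 408: h=0, bucket 0 nonempty -> append to chain.
Insert 792: h=0, bucket 0 nonempty -> append to chain.
Insert 95: h=11, bucket 11 nonempty -> append to chain.
Insert 664: h=4, bucket 4 empty -> new chain.
Insert 552: h=0, bucket 0 nonempty -> append to chain.
Insert 732: h=0, bucket 0 nonempty -> append to chain.
Insert 585: h=9, bucket 9 empty -> new chain.
Insert 118: h=10, bucket 10 empty -> new chain.
Insert 971: h=11, bucket 11 nonempty -> append to chain.
Final buckets:
0: 12 -> 408 -> 792 -> 552 -> 732
1: ∅
2: ∅
3: ∅
4: 664
5: ∅
6: ∅
7: ∅
8: ∅
9: 585
10: 118
11: 671 -> 95 -> 971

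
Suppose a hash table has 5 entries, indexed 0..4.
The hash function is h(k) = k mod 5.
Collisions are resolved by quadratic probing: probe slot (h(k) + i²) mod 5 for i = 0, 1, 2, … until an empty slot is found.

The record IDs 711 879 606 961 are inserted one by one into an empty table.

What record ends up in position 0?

961

711: h=1 -> slot 1
879: h=4 -> slot 4
606: h=1, probe 1,2 -> slot 2
961: h=1, probe 1,2,0 -> slot 0
Table: [961, 711, 606, ∅, 879]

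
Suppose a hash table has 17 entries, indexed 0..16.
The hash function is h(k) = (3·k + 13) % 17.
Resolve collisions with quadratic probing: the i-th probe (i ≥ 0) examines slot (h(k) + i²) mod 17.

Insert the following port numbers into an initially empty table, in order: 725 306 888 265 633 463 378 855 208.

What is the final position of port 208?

725: h=12 => slot 12
306: h=13 => slot 13
888: h=8 => slot 8
265: h=9 => slot 9
633: h=8, probe 8,9,12,0 => slot 0
463: h=8, probe 8,9,12,0,7 => slot 7
378: h=8, probe 8,9,12,0,7,16 => slot 16
855: h=11 => slot 11
208: h=8, probe 8,9,12,0,7,16,10 => slot 10
Table: [633, ∅, ∅, ∅, ∅, ∅, ∅, 463, 888, 265, 208, 855, 725, 306, ∅, ∅, 378]

10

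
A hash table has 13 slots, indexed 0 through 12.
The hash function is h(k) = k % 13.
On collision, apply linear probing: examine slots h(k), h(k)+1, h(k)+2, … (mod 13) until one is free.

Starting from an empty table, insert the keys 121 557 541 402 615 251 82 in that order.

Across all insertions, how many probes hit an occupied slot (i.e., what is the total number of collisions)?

6

121: h=4 → slot 4
557: h=11 → slot 11
541: h=8 → slot 8
402: h=12 → slot 12
615: h=4, probe 4,5 → slot 5
251: h=4, probe 4,5,6 → slot 6
82: h=4, probe 4,5,6,7 → slot 7
Table: [—, —, —, —, 121, 615, 251, 82, 541, —, —, 557, 402]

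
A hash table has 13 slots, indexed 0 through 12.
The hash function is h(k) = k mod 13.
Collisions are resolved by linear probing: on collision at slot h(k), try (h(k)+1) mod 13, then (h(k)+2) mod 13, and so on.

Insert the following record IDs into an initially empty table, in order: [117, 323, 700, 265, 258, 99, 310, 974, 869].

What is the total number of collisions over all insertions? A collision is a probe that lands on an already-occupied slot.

18

117: h=0 => slot 0
323: h=11 => slot 11
700: h=11, probe 11,12 => slot 12
265: h=5 => slot 5
258: h=11, probe 11,12,0,1 => slot 1
99: h=8 => slot 8
310: h=11, probe 11,12,0,1,2 => slot 2
974: h=12, probe 12,0,1,2,3 => slot 3
869: h=11, probe 11,12,0,1,2,3,4 => slot 4
Table: [117, 258, 310, 974, 869, 265, -, -, 99, -, -, 323, 700]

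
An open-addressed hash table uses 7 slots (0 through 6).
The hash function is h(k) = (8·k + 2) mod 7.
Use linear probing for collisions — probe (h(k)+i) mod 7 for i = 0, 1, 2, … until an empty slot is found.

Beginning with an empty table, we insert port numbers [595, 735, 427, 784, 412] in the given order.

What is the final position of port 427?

4

595 hashes to 2; slot 2 is free => place at 2.
735 hashes to 2; 2 taken => place at 3.
427 hashes to 2; 2,3 taken => place at 4.
784 hashes to 2; 2,3,4 taken => place at 5.
412 hashes to 1; slot 1 is free => place at 1.
Table: [-, 412, 595, 735, 427, 784, -]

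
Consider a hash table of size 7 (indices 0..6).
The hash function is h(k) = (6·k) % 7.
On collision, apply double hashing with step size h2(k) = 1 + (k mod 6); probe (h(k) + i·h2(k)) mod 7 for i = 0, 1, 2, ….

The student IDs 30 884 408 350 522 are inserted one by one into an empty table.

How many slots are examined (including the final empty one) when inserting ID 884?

2

Insert 30: h=5, slot 5 empty → index 5.
Insert 884: h=5, h2=3, slot 5 occupied → index 1.
Insert 408: h=5, h2=1, slot 5 occupied → index 6.
Insert 350: h=0, slot 0 empty → index 0.
Insert 522: h=3, slot 3 empty → index 3.
Table: [350, 884, ., 522, ., 30, 408]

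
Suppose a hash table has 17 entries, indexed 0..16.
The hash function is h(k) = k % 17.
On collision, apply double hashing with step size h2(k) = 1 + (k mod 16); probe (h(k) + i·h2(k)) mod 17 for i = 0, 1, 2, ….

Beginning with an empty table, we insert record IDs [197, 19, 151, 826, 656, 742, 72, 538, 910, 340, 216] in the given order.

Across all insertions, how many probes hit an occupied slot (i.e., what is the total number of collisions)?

5

Insert 197: h=10, slot 10 empty -> index 10.
Insert 19: h=2, slot 2 empty -> index 2.
Insert 151: h=15, slot 15 empty -> index 15.
Insert 826: h=10, h2=11, slot 10 occupied -> index 4.
Insert 656: h=10, h2=1, slot 10 occupied -> index 11.
Insert 742: h=11, h2=7, slot 11 occupied -> index 1.
Insert 72: h=4, h2=9, slot 4 occupied -> index 13.
Insert 538: h=11, h2=11, slot 11 occupied -> index 5.
Insert 910: h=9, slot 9 empty -> index 9.
Insert 340: h=0, slot 0 empty -> index 0.
Insert 216: h=12, slot 12 empty -> index 12.
Table: [340, 742, 19, ., 826, 538, ., ., ., 910, 197, 656, 216, 72, ., 151, .]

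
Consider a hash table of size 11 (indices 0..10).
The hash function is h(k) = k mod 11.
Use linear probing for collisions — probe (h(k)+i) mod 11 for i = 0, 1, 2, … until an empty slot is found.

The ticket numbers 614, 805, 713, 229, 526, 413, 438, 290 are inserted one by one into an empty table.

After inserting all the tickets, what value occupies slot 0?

229

Insert 614: h=9, slot 9 empty → index 9.
Insert 805: h=2, slot 2 empty → index 2.
Insert 713: h=9, slot 9 occupied → index 10.
Insert 229: h=9, slots 9,10 occupied → index 0.
Insert 526: h=9, slots 9,10,0 occupied → index 1.
Insert 413: h=6, slot 6 empty → index 6.
Insert 438: h=9, slots 9,10,0,1,2 occupied → index 3.
Insert 290: h=4, slot 4 empty → index 4.
Table: [229, 526, 805, 438, 290, —, 413, —, —, 614, 713]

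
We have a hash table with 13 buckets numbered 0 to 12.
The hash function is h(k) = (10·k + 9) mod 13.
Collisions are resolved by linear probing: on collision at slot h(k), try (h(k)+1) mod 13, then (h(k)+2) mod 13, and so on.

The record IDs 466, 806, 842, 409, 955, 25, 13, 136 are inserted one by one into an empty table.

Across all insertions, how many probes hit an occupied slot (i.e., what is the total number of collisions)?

466: h=2 => slot 2
806: h=9 => slot 9
842: h=5 => slot 5
409: h=4 => slot 4
955: h=4, probe 4,5,6 => slot 6
25: h=12 => slot 12
13: h=9, probe 9,10 => slot 10
136: h=4, probe 4,5,6,7 => slot 7
Table: [_, _, 466, _, 409, 842, 955, 136, _, 806, 13, _, 25]

6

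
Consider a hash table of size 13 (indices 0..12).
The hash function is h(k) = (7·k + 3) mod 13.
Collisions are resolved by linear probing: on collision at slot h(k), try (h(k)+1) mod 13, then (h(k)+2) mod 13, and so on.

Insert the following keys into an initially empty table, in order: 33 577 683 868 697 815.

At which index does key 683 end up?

33: h=0 => slot 0
577: h=12 => slot 12
683: h=0, probe 0,1 => slot 1
868: h=8 => slot 8
697: h=7 => slot 7
815: h=1, probe 1,2 => slot 2
Table: [33, 683, 815, -, -, -, -, 697, 868, -, -, -, 577]

1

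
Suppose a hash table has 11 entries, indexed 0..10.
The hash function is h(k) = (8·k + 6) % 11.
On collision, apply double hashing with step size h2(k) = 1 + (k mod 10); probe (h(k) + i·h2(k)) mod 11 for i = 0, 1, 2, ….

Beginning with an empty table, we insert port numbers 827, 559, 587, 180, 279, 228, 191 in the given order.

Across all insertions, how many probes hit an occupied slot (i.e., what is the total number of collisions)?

4

827: h=0 → slot 0
559: h=1 → slot 1
587: h=5 → slot 5
180: h=5, h2=1, probe 5,6 → slot 6
279: h=5, h2=10, probe 5,4 → slot 4
228: h=4, h2=9, probe 4,2 → slot 2
191: h=5, h2=2, probe 5,7 → slot 7
Table: [827, 559, 228, ., 279, 587, 180, 191, ., ., .]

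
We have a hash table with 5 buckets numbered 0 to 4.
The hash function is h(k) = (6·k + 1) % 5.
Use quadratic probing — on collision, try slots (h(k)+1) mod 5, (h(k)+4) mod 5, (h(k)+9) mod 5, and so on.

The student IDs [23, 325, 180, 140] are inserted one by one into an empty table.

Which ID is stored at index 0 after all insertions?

140

23: h=4 => slot 4
325: h=1 => slot 1
180: h=1, probe 1,2 => slot 2
140: h=1, probe 1,2,0 => slot 0
Table: [140, 325, 180, -, 23]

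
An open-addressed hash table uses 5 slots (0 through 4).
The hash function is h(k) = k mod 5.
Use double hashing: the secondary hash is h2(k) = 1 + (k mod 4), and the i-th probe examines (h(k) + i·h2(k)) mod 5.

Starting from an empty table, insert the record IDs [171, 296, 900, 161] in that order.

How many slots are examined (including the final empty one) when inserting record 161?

2

Insert 171: h=1, slot 1 empty => index 1.
Insert 296: h=1, h2=1, slot 1 occupied => index 2.
Insert 900: h=0, slot 0 empty => index 0.
Insert 161: h=1, h2=2, slot 1 occupied => index 3.
Table: [900, 171, 296, 161, —]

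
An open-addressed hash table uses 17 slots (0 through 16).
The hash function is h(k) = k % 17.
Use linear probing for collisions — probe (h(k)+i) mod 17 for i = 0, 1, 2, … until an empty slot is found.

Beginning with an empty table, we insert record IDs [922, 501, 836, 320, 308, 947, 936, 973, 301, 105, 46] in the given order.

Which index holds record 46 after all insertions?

Insert 922: h=4, slot 4 empty => index 4.
Insert 501: h=8, slot 8 empty => index 8.
Insert 836: h=3, slot 3 empty => index 3.
Insert 320: h=14, slot 14 empty => index 14.
Insert 308: h=2, slot 2 empty => index 2.
Insert 947: h=12, slot 12 empty => index 12.
Insert 936: h=1, slot 1 empty => index 1.
Insert 973: h=4, slot 4 occupied => index 5.
Insert 301: h=12, slot 12 occupied => index 13.
Insert 105: h=3, slots 3,4,5 occupied => index 6.
Insert 46: h=12, slots 12,13,14 occupied => index 15.
Table: [_, 936, 308, 836, 922, 973, 105, _, 501, _, _, _, 947, 301, 320, 46, _]

15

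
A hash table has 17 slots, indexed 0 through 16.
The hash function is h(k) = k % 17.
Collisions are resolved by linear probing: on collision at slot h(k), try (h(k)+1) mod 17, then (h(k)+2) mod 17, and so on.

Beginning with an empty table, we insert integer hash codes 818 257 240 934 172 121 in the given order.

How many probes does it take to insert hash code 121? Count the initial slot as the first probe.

Insert 818: h=2, slot 2 empty => index 2.
Insert 257: h=2, slot 2 occupied => index 3.
Insert 240: h=2, slots 2,3 occupied => index 4.
Insert 934: h=16, slot 16 empty => index 16.
Insert 172: h=2, slots 2,3,4 occupied => index 5.
Insert 121: h=2, slots 2,3,4,5 occupied => index 6.
Table: [-, -, 818, 257, 240, 172, 121, -, -, -, -, -, -, -, -, -, 934]

5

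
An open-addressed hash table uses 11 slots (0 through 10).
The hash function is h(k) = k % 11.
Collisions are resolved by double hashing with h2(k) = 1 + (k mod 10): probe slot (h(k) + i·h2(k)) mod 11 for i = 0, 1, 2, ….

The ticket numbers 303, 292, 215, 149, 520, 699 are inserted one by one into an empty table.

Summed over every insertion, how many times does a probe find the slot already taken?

5

303: h=6 -> slot 6
292: h=6, h2=3, probe 6,9 -> slot 9
215: h=6, h2=6, probe 6,1 -> slot 1
149: h=6, h2=10, probe 6,5 -> slot 5
520: h=3 -> slot 3
699: h=6, h2=10, probe 6,5,4 -> slot 4
Table: [—, 215, —, 520, 699, 149, 303, —, —, 292, —]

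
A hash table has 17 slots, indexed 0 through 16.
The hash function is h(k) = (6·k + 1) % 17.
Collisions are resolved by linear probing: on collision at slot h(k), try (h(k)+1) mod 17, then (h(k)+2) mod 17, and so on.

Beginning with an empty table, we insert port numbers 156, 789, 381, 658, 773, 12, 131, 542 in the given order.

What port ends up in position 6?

156 hashes to 2; slot 2 is free → place at 2.
789 hashes to 9; slot 9 is free → place at 9.
381 hashes to 9; 9 taken → place at 10.
658 hashes to 5; slot 5 is free → place at 5.
773 hashes to 15; slot 15 is free → place at 15.
12 hashes to 5; 5 taken → place at 6.
131 hashes to 5; 5,6 taken → place at 7.
542 hashes to 6; 6,7 taken → place at 8.
Table: [—, —, 156, —, —, 658, 12, 131, 542, 789, 381, —, —, —, —, 773, —]

12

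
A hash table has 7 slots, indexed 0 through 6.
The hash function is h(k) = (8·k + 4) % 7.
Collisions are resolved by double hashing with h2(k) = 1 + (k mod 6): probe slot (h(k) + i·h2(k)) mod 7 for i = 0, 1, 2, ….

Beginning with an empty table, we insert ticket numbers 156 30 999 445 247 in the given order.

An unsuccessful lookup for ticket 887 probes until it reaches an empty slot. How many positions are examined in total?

156: h=6 -> slot 6
30: h=6, h2=1, probe 6,0 -> slot 0
999: h=2 -> slot 2
445: h=1 -> slot 1
247: h=6, h2=2, probe 6,1,3 -> slot 3
Table: [30, 445, 999, 247, -, -, 156]
Lookup 887: h=2, h2=6, probe 2,1,0,6,5 → slot 5 empty, not found.

5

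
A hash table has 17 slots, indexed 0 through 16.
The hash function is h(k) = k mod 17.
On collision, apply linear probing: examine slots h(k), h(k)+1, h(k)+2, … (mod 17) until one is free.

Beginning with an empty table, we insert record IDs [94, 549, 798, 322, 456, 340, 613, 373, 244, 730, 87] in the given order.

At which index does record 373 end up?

Insert 94: h=9, slot 9 empty -> index 9.
Insert 549: h=5, slot 5 empty -> index 5.
Insert 798: h=16, slot 16 empty -> index 16.
Insert 322: h=16, slot 16 occupied -> index 0.
Insert 456: h=14, slot 14 empty -> index 14.
Insert 340: h=0, slot 0 occupied -> index 1.
Insert 613: h=1, slot 1 occupied -> index 2.
Insert 373: h=16, slots 16,0,1,2 occupied -> index 3.
Insert 244: h=6, slot 6 empty -> index 6.
Insert 730: h=16, slots 16,0,1,2,3 occupied -> index 4.
Insert 87: h=2, slots 2,3,4,5,6 occupied -> index 7.
Table: [322, 340, 613, 373, 730, 549, 244, 87, _, 94, _, _, _, _, 456, _, 798]

3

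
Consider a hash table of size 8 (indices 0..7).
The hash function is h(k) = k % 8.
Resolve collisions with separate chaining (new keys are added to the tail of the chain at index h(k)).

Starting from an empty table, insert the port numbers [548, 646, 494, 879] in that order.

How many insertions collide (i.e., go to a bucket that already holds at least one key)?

Insert 548: h=4, bucket 4 empty -> new chain.
Insert 646: h=6, bucket 6 empty -> new chain.
Insert 494: h=6, bucket 6 nonempty -> append to chain.
Insert 879: h=7, bucket 7 empty -> new chain.
Final buckets:
0: -
1: -
2: -
3: -
4: 548
5: -
6: 646 -> 494
7: 879

1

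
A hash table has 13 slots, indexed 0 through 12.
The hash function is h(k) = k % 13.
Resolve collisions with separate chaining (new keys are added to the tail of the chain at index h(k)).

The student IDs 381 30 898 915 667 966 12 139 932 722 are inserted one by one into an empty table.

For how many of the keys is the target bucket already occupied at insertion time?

381 -> bucket 4
30 -> bucket 4 (collision)
898 -> bucket 1
915 -> bucket 5
667 -> bucket 4 (collision)
966 -> bucket 4 (collision)
12 -> bucket 12
139 -> bucket 9
932 -> bucket 9 (collision)
722 -> bucket 7
Final buckets:
0: _
1: 898
2: _
3: _
4: 381 -> 30 -> 667 -> 966
5: 915
6: _
7: 722
8: _
9: 139 -> 932
10: _
11: _
12: 12

4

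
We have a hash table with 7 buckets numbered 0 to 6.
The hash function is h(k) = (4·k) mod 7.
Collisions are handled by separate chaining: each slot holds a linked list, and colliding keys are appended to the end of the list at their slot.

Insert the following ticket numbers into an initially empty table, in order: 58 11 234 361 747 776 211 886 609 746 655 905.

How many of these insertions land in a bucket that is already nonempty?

Insert 58: h=1, bucket 1 empty -> new chain.
Insert 11: h=2, bucket 2 empty -> new chain.
Insert 234: h=5, bucket 5 empty -> new chain.
Insert 361: h=2, bucket 2 nonempty -> append to chain.
Insert 747: h=6, bucket 6 empty -> new chain.
Insert 776: h=3, bucket 3 empty -> new chain.
Insert 211: h=4, bucket 4 empty -> new chain.
Insert 886: h=2, bucket 2 nonempty -> append to chain.
Insert 609: h=0, bucket 0 empty -> new chain.
Insert 746: h=2, bucket 2 nonempty -> append to chain.
Insert 655: h=2, bucket 2 nonempty -> append to chain.
Insert 905: h=1, bucket 1 nonempty -> append to chain.
Final buckets:
0: 609
1: 58 -> 905
2: 11 -> 361 -> 886 -> 746 -> 655
3: 776
4: 211
5: 234
6: 747

5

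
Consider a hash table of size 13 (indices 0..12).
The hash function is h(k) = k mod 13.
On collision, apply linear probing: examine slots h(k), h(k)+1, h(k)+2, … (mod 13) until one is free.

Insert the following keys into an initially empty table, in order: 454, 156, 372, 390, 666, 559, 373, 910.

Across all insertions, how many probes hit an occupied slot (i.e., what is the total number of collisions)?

7

454: h=12 -> slot 12
156: h=0 -> slot 0
372: h=8 -> slot 8
390: h=0, probe 0,1 -> slot 1
666: h=3 -> slot 3
559: h=0, probe 0,1,2 -> slot 2
373: h=9 -> slot 9
910: h=0, probe 0,1,2,3,4 -> slot 4
Table: [156, 390, 559, 666, 910, ., ., ., 372, 373, ., ., 454]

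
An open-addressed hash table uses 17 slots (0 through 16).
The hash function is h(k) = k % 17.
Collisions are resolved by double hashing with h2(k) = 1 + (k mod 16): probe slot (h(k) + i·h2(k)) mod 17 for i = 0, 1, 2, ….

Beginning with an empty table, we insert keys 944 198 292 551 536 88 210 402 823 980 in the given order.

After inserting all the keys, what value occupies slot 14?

402

944: h=9 -> slot 9
198: h=11 -> slot 11
292: h=3 -> slot 3
551: h=7 -> slot 7
536: h=9, h2=9, probe 9,1 -> slot 1
88: h=3, h2=9, probe 3,12 -> slot 12
210: h=6 -> slot 6
402: h=11, h2=3, probe 11,14 -> slot 14
823: h=7, h2=8, probe 7,15 -> slot 15
980: h=11, h2=5, probe 11,16 -> slot 16
Table: [-, 536, -, 292, -, -, 210, 551, -, 944, -, 198, 88, -, 402, 823, 980]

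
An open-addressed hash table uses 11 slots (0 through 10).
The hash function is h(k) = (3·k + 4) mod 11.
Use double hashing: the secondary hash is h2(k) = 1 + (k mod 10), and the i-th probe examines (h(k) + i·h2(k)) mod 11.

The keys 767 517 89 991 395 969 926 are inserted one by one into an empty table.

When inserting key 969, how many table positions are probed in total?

767 hashes to 6; slot 6 is free => place at 6.
517 hashes to 4; slot 4 is free => place at 4.
89 hashes to 7; slot 7 is free => place at 7.
991 hashes to 7, h2=2; 7 taken => place at 9.
395 hashes to 1; slot 1 is free => place at 1.
969 hashes to 7, h2=10; 7,6 taken => place at 5.
926 hashes to 10; slot 10 is free => place at 10.
Table: [—, 395, —, —, 517, 969, 767, 89, —, 991, 926]

3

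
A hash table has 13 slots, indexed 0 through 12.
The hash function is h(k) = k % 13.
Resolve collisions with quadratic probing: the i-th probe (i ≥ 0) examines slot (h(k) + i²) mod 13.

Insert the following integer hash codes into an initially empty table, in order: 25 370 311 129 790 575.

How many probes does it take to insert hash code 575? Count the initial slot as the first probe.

2

25: h=12 -> slot 12
370: h=6 -> slot 6
311: h=12, probe 12,0 -> slot 0
129: h=12, probe 12,0,3 -> slot 3
790: h=10 -> slot 10
575: h=3, probe 3,4 -> slot 4
Table: [311, _, _, 129, 575, _, 370, _, _, _, 790, _, 25]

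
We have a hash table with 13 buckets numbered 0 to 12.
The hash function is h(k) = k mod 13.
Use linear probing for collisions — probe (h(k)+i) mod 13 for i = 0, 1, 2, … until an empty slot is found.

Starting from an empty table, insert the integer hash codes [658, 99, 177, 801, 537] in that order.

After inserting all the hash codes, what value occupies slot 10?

177

658: h=8 -> slot 8
99: h=8, probe 8,9 -> slot 9
177: h=8, probe 8,9,10 -> slot 10
801: h=8, probe 8,9,10,11 -> slot 11
537: h=4 -> slot 4
Table: [-, -, -, -, 537, -, -, -, 658, 99, 177, 801, -]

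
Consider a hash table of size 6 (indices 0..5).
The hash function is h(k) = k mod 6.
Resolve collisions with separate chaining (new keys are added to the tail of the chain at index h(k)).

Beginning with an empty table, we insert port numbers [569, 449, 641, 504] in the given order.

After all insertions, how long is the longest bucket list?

Insert 569: h=5, bucket 5 empty → new chain.
Insert 449: h=5, bucket 5 nonempty → append to chain.
Insert 641: h=5, bucket 5 nonempty → append to chain.
Insert 504: h=0, bucket 0 empty → new chain.
Final buckets:
0: 504
1: _
2: _
3: _
4: _
5: 569 -> 449 -> 641

3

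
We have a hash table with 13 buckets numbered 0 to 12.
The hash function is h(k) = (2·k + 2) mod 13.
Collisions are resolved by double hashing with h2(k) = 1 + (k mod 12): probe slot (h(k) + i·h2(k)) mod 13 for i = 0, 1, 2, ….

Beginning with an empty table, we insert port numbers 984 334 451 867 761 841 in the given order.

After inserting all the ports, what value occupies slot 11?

867

984: h=7 => slot 7
334: h=7, h2=11, probe 7,5 => slot 5
451: h=7, h2=8, probe 7,2 => slot 2
867: h=7, h2=4, probe 7,11 => slot 11
761: h=3 => slot 3
841: h=7, h2=2, probe 7,9 => slot 9
Table: [—, —, 451, 761, —, 334, —, 984, —, 841, —, 867, —]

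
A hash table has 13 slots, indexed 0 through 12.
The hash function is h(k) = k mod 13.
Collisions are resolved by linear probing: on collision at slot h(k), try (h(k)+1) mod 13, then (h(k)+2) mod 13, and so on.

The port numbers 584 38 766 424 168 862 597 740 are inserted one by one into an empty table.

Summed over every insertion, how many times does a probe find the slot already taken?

16

584 hashes to 12; slot 12 is free => place at 12.
38 hashes to 12; 12 taken => place at 0.
766 hashes to 12; 12,0 taken => place at 1.
424 hashes to 8; slot 8 is free => place at 8.
168 hashes to 12; 12,0,1 taken => place at 2.
862 hashes to 4; slot 4 is free => place at 4.
597 hashes to 12; 12,0,1,2 taken => place at 3.
740 hashes to 12; 12,0,1,2,3,4 taken => place at 5.
Table: [38, 766, 168, 597, 862, 740, _, _, 424, _, _, _, 584]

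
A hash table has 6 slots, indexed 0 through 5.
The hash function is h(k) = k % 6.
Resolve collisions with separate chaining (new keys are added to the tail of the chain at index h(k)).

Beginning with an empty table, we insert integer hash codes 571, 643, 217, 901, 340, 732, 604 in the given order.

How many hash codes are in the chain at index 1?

4

Insert 571: h=1, bucket 1 empty -> new chain.
Insert 643: h=1, bucket 1 nonempty -> append to chain.
Insert 217: h=1, bucket 1 nonempty -> append to chain.
Insert 901: h=1, bucket 1 nonempty -> append to chain.
Insert 340: h=4, bucket 4 empty -> new chain.
Insert 732: h=0, bucket 0 empty -> new chain.
Insert 604: h=4, bucket 4 nonempty -> append to chain.
Final buckets:
0: 732
1: 571 -> 643 -> 217 -> 901
2: _
3: _
4: 340 -> 604
5: _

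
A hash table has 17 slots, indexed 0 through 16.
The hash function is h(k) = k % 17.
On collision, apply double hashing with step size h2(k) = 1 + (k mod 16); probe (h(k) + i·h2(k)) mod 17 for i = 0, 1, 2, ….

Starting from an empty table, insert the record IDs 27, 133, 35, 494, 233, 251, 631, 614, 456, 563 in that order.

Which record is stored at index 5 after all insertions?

Insert 27: h=10, slot 10 empty → index 10.
Insert 133: h=14, slot 14 empty → index 14.
Insert 35: h=1, slot 1 empty → index 1.
Insert 494: h=1, h2=15, slot 1 occupied → index 16.
Insert 233: h=12, slot 12 empty → index 12.
Insert 251: h=13, slot 13 empty → index 13.
Insert 631: h=2, slot 2 empty → index 2.
Insert 614: h=2, h2=7, slot 2 occupied → index 9.
Insert 456: h=14, h2=9, slot 14 occupied → index 6.
Insert 563: h=2, h2=4, slots 2,6,10,14,1 occupied → index 5.
Table: [∅, 35, 631, ∅, ∅, 563, 456, ∅, ∅, 614, 27, ∅, 233, 251, 133, ∅, 494]

563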